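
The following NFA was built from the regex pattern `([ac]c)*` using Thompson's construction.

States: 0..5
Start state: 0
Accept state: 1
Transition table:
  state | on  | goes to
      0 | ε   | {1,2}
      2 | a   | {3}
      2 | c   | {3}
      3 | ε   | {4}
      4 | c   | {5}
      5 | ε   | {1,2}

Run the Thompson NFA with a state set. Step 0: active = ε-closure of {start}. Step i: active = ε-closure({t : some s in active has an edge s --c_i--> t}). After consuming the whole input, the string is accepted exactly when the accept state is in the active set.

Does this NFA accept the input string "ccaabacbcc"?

Answer: REJECT

Steps:
start: ε-closure({0}) = {0,1,2}
'c' @ 1: {3,4}
'c' @ 2: {1,2,5}  ✓accept
'a' @ 3: {3,4}
'a' @ 4: {}  — dead — no transitions
rest 'bacbcc' ignored (set empty)
end set {} — state 1 not in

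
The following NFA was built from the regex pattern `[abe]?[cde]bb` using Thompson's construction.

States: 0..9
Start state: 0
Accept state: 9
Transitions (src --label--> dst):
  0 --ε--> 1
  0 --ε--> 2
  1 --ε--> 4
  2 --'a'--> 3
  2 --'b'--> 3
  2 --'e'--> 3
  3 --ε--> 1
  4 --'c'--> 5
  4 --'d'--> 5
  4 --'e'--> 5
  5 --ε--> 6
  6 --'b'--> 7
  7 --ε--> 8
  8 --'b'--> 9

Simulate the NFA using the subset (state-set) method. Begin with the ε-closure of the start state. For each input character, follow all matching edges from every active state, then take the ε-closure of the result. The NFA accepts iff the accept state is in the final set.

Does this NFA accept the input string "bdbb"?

Answer: ACCEPT

Trace:
initial (ε-close {0}): {0,1,2,4}
'b' @ 1: {1,3,4}
'd' @ 2: {5,6}
'b' @ 3: {7,8}
'b' @ 4: {9}  (accept∈set)
end set {9} — state 9 in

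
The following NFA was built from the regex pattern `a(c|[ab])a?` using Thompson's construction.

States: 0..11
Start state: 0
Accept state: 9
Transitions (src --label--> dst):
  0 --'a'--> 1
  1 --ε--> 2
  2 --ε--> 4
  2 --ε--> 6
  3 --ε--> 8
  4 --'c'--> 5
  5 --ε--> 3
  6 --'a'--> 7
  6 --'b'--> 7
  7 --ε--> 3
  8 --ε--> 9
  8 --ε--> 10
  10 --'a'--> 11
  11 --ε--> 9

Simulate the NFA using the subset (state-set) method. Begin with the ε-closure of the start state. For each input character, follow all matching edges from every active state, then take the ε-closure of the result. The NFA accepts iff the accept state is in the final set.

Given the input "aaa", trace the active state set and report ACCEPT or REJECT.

Answer: ACCEPT

Derivation:
start: ε-closure({0}) = {0}
'a' @ 1: {1,2,4,6}
'a' @ 2: {3,7,8,9,10}  (accept∈set)
'a' @ 3: {9,11}  (accept∈set)
end set {9,11} — state 9 in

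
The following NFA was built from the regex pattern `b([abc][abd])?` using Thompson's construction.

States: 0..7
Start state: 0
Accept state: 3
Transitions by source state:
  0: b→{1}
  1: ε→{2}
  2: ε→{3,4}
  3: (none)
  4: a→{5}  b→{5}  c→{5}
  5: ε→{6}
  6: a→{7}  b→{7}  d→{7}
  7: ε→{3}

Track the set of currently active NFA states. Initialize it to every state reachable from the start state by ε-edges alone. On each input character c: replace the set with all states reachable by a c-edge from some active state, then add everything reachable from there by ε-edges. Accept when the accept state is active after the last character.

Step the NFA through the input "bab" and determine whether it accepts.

S₀ = ε-closure({0}) = {0}
'b' @ 1: {1,2,3,4}  [accepting]
'a' @ 2: {5,6}
'b' @ 3: {3,7}  [accepting]
final: {3,7}; accept 3 in set

Answer: ACCEPT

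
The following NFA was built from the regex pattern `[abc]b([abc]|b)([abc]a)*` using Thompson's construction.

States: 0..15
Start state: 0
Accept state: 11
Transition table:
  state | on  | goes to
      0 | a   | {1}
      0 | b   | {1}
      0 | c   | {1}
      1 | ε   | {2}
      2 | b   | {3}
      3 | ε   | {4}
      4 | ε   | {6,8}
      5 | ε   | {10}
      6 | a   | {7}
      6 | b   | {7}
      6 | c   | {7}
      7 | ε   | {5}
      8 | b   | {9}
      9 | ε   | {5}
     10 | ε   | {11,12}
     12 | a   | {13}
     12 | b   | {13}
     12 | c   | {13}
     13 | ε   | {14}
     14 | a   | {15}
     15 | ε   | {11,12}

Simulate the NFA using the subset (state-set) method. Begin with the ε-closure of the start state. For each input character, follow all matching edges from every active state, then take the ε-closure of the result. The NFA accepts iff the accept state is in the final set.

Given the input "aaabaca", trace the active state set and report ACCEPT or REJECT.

initial (ε-close {0}): {0}
'a' @ 1: {1,2}
'a' @ 2: {}  — dead — no transitions
rest 'abaca' ignored (set empty)
end set {} — state 11 not in

Answer: REJECT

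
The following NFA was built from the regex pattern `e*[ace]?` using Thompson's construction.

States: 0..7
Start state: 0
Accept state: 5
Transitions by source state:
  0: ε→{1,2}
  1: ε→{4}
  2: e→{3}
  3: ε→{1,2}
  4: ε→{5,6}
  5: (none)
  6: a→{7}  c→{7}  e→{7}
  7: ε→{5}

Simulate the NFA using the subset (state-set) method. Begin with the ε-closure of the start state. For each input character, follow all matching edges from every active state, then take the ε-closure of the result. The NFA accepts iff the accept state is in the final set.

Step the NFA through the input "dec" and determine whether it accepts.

Answer: REJECT

Derivation:
S₀ = ε-closure({0}) = {0,1,2,4,5,6}
'd' @ 1: {}  — state set empty
rest 'ec' ignored (set empty)
after full input: {}  (accept=5 not in)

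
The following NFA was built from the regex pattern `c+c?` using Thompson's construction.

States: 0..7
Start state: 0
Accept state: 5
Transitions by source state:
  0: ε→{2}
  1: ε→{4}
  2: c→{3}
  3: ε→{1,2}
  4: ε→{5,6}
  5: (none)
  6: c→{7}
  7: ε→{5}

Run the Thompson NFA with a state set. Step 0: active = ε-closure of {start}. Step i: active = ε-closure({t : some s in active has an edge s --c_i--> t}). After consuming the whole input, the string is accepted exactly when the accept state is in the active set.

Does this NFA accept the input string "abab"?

Answer: REJECT

Derivation:
start: ε-closure({0}) = {0,2}
'a' @ 1: {}  — dead — no transitions
rest 'bab' ignored (set empty)
end set {} — state 5 not in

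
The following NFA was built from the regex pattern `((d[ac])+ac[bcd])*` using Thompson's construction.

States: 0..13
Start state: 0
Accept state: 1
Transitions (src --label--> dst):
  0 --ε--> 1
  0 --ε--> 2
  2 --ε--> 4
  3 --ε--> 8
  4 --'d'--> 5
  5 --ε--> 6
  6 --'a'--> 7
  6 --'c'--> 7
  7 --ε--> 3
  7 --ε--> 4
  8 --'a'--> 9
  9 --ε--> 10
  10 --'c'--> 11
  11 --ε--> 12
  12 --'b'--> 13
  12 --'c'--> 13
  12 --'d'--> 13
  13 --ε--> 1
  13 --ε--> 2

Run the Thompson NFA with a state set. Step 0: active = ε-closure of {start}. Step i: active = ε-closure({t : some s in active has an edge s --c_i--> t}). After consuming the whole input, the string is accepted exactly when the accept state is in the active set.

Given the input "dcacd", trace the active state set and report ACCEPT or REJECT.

start: ε-closure({0}) = {0,1,2,4}
'd' @ 1: {5,6}
'c' @ 2: {3,4,7,8}
'a' @ 3: {9,10}
'c' @ 4: {11,12}
'd' @ 5: {1,2,4,13}  ✓accept
after full input: {1,2,4,13}  (accept=1 in)

Answer: ACCEPT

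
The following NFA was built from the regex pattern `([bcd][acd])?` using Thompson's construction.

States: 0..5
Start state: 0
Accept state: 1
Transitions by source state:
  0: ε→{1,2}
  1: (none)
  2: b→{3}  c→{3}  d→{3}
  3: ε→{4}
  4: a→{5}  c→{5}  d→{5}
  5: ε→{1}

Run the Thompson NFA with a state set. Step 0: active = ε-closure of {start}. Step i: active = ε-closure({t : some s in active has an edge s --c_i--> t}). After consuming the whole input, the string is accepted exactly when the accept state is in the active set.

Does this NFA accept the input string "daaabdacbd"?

Answer: REJECT

Derivation:
start: ε-closure({0}) = {0,1,2}
'd' @ 1: {3,4}
'a' @ 2: {1,5}  [accepting]
'a' @ 3: {}  — no active states
rest 'abdacbd' ignored (set empty)
after full input: {}  (accept=1 not in)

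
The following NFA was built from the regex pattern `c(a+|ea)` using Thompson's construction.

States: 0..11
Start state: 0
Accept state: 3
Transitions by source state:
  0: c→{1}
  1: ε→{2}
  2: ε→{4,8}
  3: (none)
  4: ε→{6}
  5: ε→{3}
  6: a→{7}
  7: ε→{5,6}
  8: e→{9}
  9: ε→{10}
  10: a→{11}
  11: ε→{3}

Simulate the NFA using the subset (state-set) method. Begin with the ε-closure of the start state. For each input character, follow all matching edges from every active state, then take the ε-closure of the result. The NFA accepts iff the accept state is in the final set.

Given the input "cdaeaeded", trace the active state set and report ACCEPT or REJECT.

initial (ε-close {0}): {0}
'c' @ 1: {1,2,4,6,8}
'd' @ 2: {}  — state set empty
rest 'aeaeded' ignored (set empty)
after full input: {}  (accept=3 not in)

Answer: REJECT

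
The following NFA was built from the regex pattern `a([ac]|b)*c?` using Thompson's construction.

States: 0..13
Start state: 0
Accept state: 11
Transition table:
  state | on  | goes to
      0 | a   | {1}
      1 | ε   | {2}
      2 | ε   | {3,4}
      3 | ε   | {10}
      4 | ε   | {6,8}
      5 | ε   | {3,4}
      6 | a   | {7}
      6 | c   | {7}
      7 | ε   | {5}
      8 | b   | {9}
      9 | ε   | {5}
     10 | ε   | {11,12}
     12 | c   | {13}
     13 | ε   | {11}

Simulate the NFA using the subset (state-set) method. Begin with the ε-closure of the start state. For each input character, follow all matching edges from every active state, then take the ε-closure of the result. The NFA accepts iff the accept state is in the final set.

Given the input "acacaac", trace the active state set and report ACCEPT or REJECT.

start: ε-closure({0}) = {0}
'a' @ 1: {1,2,3,4,6,8,10,11,12}  (accept∈set)
'c' @ 2: {3,4,5,6,7,8,10,11,12,13}  (accept∈set)
'a' @ 3: {3,4,5,6,7,8,10,11,12}  (accept∈set)
'c' @ 4: {3,4,5,6,7,8,10,11,12,13}  (accept∈set)
'a' @ 5: {3,4,5,6,7,8,10,11,12}  (accept∈set)
'a' @ 6: {3,4,5,6,7,8,10,11,12}  (accept∈set)
'c' @ 7: {3,4,5,6,7,8,10,11,12,13}  (accept∈set)
after full input: {3,4,5,6,7,8,10,11,12,13}  (accept=11 in)

Answer: ACCEPT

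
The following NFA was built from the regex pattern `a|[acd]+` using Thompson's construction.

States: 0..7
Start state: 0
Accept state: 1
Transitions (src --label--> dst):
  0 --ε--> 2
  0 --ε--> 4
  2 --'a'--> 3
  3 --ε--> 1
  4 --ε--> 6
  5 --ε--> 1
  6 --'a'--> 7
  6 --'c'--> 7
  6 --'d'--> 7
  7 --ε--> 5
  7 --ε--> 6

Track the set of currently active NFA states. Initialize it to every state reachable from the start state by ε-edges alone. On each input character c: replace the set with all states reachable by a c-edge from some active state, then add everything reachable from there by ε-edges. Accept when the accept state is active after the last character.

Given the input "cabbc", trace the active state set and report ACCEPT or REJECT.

Answer: REJECT

Steps:
initial (ε-close {0}): {0,2,4,6}
'c' @ 1: {1,5,6,7}  [accepting]
'a' @ 2: {1,5,6,7}  [accepting]
'b' @ 3: {}  — dead — no transitions
rest 'bc' ignored (set empty)
end set {} — state 1 not in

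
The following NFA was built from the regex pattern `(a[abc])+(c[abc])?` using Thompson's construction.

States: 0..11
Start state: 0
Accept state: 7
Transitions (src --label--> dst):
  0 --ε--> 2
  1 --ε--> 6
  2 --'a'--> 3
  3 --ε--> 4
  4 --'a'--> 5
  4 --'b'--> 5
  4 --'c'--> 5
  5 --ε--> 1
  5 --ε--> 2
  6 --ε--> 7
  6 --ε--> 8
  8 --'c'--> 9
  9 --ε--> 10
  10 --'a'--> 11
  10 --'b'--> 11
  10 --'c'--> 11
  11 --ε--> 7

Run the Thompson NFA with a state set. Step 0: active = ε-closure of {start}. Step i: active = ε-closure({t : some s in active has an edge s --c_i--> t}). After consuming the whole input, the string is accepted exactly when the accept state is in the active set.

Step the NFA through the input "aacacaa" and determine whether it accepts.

initial (ε-close {0}): {0,2}
'a' @ 1: {3,4}
'a' @ 2: {1,2,5,6,7,8}  [accepting]
'c' @ 3: {9,10}
'a' @ 4: {7,11}  [accepting]
'c' @ 5: {}  — state set empty
rest 'aa' ignored (set empty)
after full input: {}  (accept=7 not in)

Answer: REJECT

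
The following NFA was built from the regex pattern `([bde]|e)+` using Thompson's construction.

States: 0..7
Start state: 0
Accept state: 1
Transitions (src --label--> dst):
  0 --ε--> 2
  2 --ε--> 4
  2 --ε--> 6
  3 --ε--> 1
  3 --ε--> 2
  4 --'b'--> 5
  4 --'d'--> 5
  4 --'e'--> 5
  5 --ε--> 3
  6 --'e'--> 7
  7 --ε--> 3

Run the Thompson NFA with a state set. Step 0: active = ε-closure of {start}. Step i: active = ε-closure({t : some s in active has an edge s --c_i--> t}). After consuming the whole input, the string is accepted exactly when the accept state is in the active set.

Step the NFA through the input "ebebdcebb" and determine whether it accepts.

Answer: REJECT

Steps:
S₀ = ε-closure({0}) = {0,2,4,6}
'e' @ 1: {1,2,3,4,5,6,7}  ✓accept
'b' @ 2: {1,2,3,4,5,6}  ✓accept
'e' @ 3: {1,2,3,4,5,6,7}  ✓accept
'b' @ 4: {1,2,3,4,5,6}  ✓accept
'd' @ 5: {1,2,3,4,5,6}  ✓accept
'c' @ 6: {}  — state set empty
rest 'ebb' ignored (set empty)
final: {}; accept 1 not in set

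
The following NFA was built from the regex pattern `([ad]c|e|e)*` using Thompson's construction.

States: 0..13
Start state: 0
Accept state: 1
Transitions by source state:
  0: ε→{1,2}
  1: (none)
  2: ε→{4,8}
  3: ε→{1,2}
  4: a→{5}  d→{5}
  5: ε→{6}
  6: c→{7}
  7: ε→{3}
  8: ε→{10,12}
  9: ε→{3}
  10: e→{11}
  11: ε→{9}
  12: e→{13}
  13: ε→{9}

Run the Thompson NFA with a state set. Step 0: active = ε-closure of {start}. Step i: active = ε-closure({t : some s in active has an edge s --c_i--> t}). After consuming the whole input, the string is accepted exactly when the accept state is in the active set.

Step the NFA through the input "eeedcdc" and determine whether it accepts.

Answer: ACCEPT

Steps:
initial (ε-close {0}): {0,1,2,4,8,10,12}
'e' @ 1: {1,2,3,4,8,9,10,11,12,13}  (accept∈set)
'e' @ 2: {1,2,3,4,8,9,10,11,12,13}  (accept∈set)
'e' @ 3: {1,2,3,4,8,9,10,11,12,13}  (accept∈set)
'd' @ 4: {5,6}
'c' @ 5: {1,2,3,4,7,8,10,12}  (accept∈set)
'd' @ 6: {5,6}
'c' @ 7: {1,2,3,4,7,8,10,12}  (accept∈set)
final: {1,2,3,4,7,8,10,12}; accept 1 in set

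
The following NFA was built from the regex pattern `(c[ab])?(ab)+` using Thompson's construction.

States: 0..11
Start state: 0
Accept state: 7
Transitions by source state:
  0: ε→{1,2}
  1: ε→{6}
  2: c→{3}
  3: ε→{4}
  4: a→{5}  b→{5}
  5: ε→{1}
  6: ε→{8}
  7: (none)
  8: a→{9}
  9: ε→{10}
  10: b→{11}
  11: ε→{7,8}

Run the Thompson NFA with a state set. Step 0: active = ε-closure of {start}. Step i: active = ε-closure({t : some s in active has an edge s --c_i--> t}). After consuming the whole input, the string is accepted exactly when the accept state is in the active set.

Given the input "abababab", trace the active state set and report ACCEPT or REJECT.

initial (ε-close {0}): {0,1,2,6,8}
'a' @ 1: {9,10}
'b' @ 2: {7,8,11}  (accept∈set)
'a' @ 3: {9,10}
'b' @ 4: {7,8,11}  (accept∈set)
'a' @ 5: {9,10}
'b' @ 6: {7,8,11}  (accept∈set)
'a' @ 7: {9,10}
'b' @ 8: {7,8,11}  (accept∈set)
final: {7,8,11}; accept 7 in set

Answer: ACCEPT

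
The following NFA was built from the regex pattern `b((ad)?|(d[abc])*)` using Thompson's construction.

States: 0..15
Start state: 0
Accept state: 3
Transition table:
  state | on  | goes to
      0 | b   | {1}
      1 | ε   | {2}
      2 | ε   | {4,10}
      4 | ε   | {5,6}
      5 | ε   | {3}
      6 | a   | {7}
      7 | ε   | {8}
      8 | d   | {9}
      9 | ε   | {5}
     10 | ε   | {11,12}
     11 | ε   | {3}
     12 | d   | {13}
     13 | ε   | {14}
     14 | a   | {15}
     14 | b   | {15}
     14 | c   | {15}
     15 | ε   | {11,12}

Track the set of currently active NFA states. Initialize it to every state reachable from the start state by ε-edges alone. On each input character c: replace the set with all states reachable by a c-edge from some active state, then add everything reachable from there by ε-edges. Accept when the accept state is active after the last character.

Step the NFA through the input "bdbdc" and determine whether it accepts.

Answer: ACCEPT

Trace:
S₀ = ε-closure({0}) = {0}
'b' @ 1: {1,2,3,4,5,6,10,11,12}  [accepting]
'd' @ 2: {13,14}
'b' @ 3: {3,11,12,15}  [accepting]
'd' @ 4: {13,14}
'c' @ 5: {3,11,12,15}  [accepting]
end set {3,11,12,15} — state 3 in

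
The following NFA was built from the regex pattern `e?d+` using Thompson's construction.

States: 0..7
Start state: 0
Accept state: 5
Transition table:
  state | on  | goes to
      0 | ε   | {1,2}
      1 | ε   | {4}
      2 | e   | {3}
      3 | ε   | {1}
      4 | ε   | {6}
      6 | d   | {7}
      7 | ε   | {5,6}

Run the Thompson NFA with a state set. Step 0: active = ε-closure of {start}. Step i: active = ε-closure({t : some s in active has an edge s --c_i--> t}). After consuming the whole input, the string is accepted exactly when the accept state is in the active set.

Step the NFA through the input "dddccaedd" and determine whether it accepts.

Answer: REJECT

Trace:
initial (ε-close {0}): {0,1,2,4,6}
'd' @ 1: {5,6,7}  ✓accept
'd' @ 2: {5,6,7}  ✓accept
'd' @ 3: {5,6,7}  ✓accept
'c' @ 4: {}  — dead — no transitions
rest 'caedd' ignored (set empty)
final: {}; accept 5 not in set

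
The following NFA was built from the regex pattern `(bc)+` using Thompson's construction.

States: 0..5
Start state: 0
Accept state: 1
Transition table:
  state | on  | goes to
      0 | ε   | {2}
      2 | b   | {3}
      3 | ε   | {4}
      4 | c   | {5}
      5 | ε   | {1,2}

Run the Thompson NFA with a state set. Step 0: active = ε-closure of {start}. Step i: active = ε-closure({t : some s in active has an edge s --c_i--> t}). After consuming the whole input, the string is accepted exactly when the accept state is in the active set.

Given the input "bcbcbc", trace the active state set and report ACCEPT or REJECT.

S₀ = ε-closure({0}) = {0,2}
'b' @ 1: {3,4}
'c' @ 2: {1,2,5}  [accepting]
'b' @ 3: {3,4}
'c' @ 4: {1,2,5}  [accepting]
'b' @ 5: {3,4}
'c' @ 6: {1,2,5}  [accepting]
end set {1,2,5} — state 1 in

Answer: ACCEPT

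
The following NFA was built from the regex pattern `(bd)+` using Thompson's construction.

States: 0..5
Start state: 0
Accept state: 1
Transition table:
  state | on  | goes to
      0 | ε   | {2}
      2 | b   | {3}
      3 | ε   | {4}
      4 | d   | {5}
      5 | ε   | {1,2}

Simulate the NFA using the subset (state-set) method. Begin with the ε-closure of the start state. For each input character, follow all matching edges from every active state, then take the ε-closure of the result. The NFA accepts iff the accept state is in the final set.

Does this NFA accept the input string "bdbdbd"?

start: ε-closure({0}) = {0,2}
'b' @ 1: {3,4}
'd' @ 2: {1,2,5}  [accepting]
'b' @ 3: {3,4}
'd' @ 4: {1,2,5}  [accepting]
'b' @ 5: {3,4}
'd' @ 6: {1,2,5}  [accepting]
end set {1,2,5} — state 1 in

Answer: ACCEPT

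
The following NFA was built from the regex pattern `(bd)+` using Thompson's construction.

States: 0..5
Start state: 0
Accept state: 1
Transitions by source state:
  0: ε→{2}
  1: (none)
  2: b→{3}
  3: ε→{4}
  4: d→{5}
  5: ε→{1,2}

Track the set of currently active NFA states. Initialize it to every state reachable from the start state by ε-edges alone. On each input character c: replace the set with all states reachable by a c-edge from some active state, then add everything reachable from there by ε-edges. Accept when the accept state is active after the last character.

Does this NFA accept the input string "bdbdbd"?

S₀ = ε-closure({0}) = {0,2}
'b' @ 1: {3,4}
'd' @ 2: {1,2,5}  (accept∈set)
'b' @ 3: {3,4}
'd' @ 4: {1,2,5}  (accept∈set)
'b' @ 5: {3,4}
'd' @ 6: {1,2,5}  (accept∈set)
after full input: {1,2,5}  (accept=1 in)

Answer: ACCEPT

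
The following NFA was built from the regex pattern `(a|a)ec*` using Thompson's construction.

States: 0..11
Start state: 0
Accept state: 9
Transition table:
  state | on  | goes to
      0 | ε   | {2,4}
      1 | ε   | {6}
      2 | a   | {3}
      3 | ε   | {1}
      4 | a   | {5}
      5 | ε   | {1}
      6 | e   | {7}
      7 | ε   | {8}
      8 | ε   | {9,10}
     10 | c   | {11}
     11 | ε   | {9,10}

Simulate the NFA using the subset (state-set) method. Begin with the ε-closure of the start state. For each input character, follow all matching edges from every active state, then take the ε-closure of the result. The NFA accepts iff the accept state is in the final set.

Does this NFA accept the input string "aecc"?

S₀ = ε-closure({0}) = {0,2,4}
'a' @ 1: {1,3,5,6}
'e' @ 2: {7,8,9,10}  [accepting]
'c' @ 3: {9,10,11}  [accepting]
'c' @ 4: {9,10,11}  [accepting]
final: {9,10,11}; accept 9 in set

Answer: ACCEPT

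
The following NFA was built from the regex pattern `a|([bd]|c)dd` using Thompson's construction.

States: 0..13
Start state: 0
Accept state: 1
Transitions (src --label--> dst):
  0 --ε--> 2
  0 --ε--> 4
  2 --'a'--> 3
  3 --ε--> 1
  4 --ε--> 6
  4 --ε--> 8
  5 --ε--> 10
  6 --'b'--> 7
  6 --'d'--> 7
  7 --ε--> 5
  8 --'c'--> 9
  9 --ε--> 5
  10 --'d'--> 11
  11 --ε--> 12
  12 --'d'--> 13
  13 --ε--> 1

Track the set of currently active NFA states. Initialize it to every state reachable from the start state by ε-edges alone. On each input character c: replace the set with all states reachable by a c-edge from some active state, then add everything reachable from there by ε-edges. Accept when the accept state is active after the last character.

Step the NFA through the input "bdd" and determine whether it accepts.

Answer: ACCEPT

Trace:
S₀ = ε-closure({0}) = {0,2,4,6,8}
'b' @ 1: {5,7,10}
'd' @ 2: {11,12}
'd' @ 3: {1,13}  ✓accept
end set {1,13} — state 1 in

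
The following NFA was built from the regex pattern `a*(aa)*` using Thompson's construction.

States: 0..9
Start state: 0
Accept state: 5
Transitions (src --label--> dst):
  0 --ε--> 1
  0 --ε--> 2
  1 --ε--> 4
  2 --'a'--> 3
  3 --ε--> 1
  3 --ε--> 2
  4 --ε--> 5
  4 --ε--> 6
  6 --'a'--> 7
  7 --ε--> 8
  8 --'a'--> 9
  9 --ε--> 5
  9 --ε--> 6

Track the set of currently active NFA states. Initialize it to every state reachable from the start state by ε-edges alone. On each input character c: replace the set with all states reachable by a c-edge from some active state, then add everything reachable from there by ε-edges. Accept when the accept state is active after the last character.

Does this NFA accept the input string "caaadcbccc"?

Answer: REJECT

Steps:
initial (ε-close {0}): {0,1,2,4,5,6}
'c' @ 1: {}  — state set empty
rest 'aaadcbccc' ignored (set empty)
end set {} — state 5 not in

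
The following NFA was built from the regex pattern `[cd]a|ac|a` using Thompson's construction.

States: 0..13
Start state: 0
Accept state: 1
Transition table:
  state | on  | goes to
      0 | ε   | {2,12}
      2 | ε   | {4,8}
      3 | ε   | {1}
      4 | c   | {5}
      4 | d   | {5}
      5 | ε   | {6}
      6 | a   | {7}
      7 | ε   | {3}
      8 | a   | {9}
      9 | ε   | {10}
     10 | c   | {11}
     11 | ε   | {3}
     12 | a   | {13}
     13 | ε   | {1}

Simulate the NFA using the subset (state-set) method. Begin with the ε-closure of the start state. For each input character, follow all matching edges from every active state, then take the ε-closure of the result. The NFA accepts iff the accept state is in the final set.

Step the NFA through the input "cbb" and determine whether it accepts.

Answer: REJECT

Steps:
initial (ε-close {0}): {0,2,4,8,12}
'c' @ 1: {5,6}
'b' @ 2: {}  — no active states
rest 'b' ignored (set empty)
final: {}; accept 1 not in set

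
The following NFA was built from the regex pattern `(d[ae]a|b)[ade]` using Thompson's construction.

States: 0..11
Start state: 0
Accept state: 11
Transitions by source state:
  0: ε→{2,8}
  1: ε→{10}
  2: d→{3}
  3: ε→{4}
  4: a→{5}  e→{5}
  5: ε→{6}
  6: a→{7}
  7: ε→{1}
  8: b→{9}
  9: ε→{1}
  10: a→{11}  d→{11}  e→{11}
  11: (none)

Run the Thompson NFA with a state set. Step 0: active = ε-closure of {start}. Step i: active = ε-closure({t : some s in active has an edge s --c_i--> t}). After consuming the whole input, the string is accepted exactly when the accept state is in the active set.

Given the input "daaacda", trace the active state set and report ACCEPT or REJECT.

start: ε-closure({0}) = {0,2,8}
'd' @ 1: {3,4}
'a' @ 2: {5,6}
'a' @ 3: {1,7,10}
'a' @ 4: {11}  ✓accept
'c' @ 5: {}  — no active states
rest 'da' ignored (set empty)
end set {} — state 11 not in

Answer: REJECT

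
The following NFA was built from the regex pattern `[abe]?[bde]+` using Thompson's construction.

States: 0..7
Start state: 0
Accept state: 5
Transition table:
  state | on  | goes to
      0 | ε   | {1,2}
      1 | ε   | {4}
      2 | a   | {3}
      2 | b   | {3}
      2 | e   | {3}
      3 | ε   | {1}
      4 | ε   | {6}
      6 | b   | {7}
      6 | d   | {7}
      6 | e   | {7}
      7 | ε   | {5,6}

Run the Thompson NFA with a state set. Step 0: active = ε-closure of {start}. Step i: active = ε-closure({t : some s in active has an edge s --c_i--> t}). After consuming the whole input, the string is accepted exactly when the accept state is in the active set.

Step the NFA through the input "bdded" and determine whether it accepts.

start: ε-closure({0}) = {0,1,2,4,6}
'b' @ 1: {1,3,4,5,6,7}  ✓accept
'd' @ 2: {5,6,7}  ✓accept
'd' @ 3: {5,6,7}  ✓accept
'e' @ 4: {5,6,7}  ✓accept
'd' @ 5: {5,6,7}  ✓accept
final: {5,6,7}; accept 5 in set

Answer: ACCEPT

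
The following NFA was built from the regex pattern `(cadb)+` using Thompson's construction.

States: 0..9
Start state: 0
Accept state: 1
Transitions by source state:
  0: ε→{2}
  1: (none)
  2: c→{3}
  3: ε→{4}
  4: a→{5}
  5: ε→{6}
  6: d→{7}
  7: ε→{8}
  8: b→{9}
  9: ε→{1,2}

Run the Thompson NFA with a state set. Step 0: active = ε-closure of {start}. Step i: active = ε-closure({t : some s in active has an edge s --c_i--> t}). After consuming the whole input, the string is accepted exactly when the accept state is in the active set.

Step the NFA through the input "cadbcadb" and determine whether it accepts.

Answer: ACCEPT

Derivation:
S₀ = ε-closure({0}) = {0,2}
'c' @ 1: {3,4}
'a' @ 2: {5,6}
'd' @ 3: {7,8}
'b' @ 4: {1,2,9}  ✓accept
'c' @ 5: {3,4}
'a' @ 6: {5,6}
'd' @ 7: {7,8}
'b' @ 8: {1,2,9}  ✓accept
end set {1,2,9} — state 1 in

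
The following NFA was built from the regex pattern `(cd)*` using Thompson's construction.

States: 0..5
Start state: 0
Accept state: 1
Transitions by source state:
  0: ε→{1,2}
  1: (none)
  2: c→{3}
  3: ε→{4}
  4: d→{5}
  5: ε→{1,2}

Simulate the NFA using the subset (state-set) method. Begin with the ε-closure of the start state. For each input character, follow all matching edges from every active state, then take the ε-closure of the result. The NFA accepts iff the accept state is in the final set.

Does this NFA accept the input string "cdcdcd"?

initial (ε-close {0}): {0,1,2}
'c' @ 1: {3,4}
'd' @ 2: {1,2,5}  [accepting]
'c' @ 3: {3,4}
'd' @ 4: {1,2,5}  [accepting]
'c' @ 5: {3,4}
'd' @ 6: {1,2,5}  [accepting]
final: {1,2,5}; accept 1 in set

Answer: ACCEPT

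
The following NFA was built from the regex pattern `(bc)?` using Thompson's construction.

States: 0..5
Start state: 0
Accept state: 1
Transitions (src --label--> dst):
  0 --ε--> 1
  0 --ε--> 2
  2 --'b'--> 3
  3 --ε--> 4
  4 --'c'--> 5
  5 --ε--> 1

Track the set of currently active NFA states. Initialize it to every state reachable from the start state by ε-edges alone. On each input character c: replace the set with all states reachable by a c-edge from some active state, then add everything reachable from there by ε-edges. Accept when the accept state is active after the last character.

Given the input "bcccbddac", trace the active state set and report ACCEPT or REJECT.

start: ε-closure({0}) = {0,1,2}
'b' @ 1: {3,4}
'c' @ 2: {1,5}  (accept∈set)
'c' @ 3: {}  — no active states
rest 'cbddac' ignored (set empty)
final: {}; accept 1 not in set

Answer: REJECT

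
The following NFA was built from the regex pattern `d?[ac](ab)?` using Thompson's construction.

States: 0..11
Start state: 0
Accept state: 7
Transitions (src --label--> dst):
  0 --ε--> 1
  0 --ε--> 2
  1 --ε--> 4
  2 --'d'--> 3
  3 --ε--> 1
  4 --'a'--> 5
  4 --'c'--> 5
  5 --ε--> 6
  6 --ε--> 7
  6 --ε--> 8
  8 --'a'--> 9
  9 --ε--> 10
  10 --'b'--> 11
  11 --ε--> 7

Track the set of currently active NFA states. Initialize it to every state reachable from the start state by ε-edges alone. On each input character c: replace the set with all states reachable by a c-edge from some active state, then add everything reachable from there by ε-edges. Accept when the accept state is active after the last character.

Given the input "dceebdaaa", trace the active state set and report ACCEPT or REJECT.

initial (ε-close {0}): {0,1,2,4}
'd' @ 1: {1,3,4}
'c' @ 2: {5,6,7,8}  ✓accept
'e' @ 3: {}  — no active states
rest 'ebdaaa' ignored (set empty)
end set {} — state 7 not in

Answer: REJECT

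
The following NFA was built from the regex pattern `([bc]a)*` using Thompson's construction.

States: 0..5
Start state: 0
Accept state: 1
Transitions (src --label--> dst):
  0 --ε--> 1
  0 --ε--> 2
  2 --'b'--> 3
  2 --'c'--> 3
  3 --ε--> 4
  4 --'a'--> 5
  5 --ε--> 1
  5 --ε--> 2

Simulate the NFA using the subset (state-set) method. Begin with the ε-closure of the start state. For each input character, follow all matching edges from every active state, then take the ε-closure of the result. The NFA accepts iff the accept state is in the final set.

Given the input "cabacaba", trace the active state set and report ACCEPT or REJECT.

initial (ε-close {0}): {0,1,2}
'c' @ 1: {3,4}
'a' @ 2: {1,2,5}  ✓accept
'b' @ 3: {3,4}
'a' @ 4: {1,2,5}  ✓accept
'c' @ 5: {3,4}
'a' @ 6: {1,2,5}  ✓accept
'b' @ 7: {3,4}
'a' @ 8: {1,2,5}  ✓accept
end set {1,2,5} — state 1 in

Answer: ACCEPT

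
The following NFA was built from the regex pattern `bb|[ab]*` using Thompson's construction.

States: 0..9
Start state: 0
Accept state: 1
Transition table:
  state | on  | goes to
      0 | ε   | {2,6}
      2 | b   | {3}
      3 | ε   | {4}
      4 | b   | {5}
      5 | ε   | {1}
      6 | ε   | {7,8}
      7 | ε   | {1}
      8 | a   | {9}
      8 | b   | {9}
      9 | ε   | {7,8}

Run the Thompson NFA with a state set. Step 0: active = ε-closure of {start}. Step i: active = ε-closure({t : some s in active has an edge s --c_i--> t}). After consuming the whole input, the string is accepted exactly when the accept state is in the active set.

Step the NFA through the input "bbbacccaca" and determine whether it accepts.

S₀ = ε-closure({0}) = {0,1,2,6,7,8}
'b' @ 1: {1,3,4,7,8,9}  ✓accept
'b' @ 2: {1,5,7,8,9}  ✓accept
'b' @ 3: {1,7,8,9}  ✓accept
'a' @ 4: {1,7,8,9}  ✓accept
'c' @ 5: {}  — state set empty
rest 'ccaca' ignored (set empty)
final: {}; accept 1 not in set

Answer: REJECT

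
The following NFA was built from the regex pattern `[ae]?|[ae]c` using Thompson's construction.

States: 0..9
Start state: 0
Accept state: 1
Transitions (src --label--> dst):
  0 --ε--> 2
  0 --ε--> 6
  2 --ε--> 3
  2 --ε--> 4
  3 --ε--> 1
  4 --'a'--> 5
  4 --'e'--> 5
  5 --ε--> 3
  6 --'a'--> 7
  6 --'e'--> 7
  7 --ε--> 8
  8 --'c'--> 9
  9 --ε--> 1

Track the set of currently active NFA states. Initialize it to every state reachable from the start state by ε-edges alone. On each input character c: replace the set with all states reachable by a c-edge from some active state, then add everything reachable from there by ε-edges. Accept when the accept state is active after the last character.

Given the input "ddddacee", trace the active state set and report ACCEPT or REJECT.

Answer: REJECT

Trace:
initial (ε-close {0}): {0,1,2,3,4,6}
'd' @ 1: {}  — state set empty
rest 'dddacee' ignored (set empty)
after full input: {}  (accept=1 not in)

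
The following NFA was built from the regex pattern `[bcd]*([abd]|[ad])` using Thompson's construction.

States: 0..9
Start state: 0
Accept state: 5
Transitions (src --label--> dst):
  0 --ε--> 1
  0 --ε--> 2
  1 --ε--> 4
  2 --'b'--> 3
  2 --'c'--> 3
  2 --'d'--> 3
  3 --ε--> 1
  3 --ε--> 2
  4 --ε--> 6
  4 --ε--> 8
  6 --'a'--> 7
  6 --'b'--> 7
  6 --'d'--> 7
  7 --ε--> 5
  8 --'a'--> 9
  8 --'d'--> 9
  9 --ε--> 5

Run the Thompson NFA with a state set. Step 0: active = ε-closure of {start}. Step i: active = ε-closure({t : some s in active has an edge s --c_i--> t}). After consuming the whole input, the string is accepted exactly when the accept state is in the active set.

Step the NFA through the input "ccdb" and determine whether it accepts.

start: ε-closure({0}) = {0,1,2,4,6,8}
'c' @ 1: {1,2,3,4,6,8}
'c' @ 2: {1,2,3,4,6,8}
'd' @ 3: {1,2,3,4,5,6,7,8,9}  [accepting]
'b' @ 4: {1,2,3,4,5,6,7,8}  [accepting]
end set {1,2,3,4,5,6,7,8} — state 5 in

Answer: ACCEPT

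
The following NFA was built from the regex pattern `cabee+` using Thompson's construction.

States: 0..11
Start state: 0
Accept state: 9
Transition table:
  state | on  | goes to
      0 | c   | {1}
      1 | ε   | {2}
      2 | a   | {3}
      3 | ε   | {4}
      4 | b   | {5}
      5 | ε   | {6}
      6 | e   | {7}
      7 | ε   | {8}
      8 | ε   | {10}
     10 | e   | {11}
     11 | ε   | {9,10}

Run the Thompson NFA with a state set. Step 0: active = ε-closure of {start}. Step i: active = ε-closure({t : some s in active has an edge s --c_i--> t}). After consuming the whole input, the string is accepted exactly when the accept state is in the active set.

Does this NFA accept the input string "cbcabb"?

Answer: REJECT

Steps:
initial (ε-close {0}): {0}
'c' @ 1: {1,2}
'b' @ 2: {}  — dead — no transitions
rest 'cabb' ignored (set empty)
final: {}; accept 9 not in set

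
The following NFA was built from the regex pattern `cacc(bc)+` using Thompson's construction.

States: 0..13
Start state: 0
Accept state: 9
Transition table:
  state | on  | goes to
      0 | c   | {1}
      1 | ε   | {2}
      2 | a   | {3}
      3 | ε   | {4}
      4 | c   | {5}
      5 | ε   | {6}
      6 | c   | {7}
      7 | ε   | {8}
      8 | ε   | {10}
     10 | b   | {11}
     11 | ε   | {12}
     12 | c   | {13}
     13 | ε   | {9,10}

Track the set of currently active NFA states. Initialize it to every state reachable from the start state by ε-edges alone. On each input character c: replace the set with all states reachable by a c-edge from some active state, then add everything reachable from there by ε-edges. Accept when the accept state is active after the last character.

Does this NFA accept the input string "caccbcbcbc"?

initial (ε-close {0}): {0}
'c' @ 1: {1,2}
'a' @ 2: {3,4}
'c' @ 3: {5,6}
'c' @ 4: {7,8,10}
'b' @ 5: {11,12}
'c' @ 6: {9,10,13}  (accept∈set)
'b' @ 7: {11,12}
'c' @ 8: {9,10,13}  (accept∈set)
'b' @ 9: {11,12}
'c' @ 10: {9,10,13}  (accept∈set)
final: {9,10,13}; accept 9 in set

Answer: ACCEPT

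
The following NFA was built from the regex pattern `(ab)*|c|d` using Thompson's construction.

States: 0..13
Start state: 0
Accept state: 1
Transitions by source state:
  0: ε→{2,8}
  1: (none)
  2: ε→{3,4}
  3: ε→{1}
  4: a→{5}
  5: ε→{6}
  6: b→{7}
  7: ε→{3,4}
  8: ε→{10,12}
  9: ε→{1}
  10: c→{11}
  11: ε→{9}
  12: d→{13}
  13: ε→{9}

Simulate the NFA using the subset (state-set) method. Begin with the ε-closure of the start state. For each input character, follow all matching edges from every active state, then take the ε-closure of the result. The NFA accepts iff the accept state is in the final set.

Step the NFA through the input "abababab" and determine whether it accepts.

S₀ = ε-closure({0}) = {0,1,2,3,4,8,10,12}
'a' @ 1: {5,6}
'b' @ 2: {1,3,4,7}  ✓accept
'a' @ 3: {5,6}
'b' @ 4: {1,3,4,7}  ✓accept
'a' @ 5: {5,6}
'b' @ 6: {1,3,4,7}  ✓accept
'a' @ 7: {5,6}
'b' @ 8: {1,3,4,7}  ✓accept
end set {1,3,4,7} — state 1 in

Answer: ACCEPT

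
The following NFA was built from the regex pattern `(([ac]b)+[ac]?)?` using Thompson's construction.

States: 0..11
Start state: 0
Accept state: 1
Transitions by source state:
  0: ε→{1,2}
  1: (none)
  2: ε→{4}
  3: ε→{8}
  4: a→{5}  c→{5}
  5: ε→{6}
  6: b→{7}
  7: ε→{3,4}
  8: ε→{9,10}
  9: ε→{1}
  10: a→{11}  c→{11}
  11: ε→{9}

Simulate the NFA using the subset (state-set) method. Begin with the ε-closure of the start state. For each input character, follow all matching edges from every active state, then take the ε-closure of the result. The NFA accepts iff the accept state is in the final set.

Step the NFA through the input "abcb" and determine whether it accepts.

start: ε-closure({0}) = {0,1,2,4}
'a' @ 1: {5,6}
'b' @ 2: {1,3,4,7,8,9,10}  ✓accept
'c' @ 3: {1,5,6,9,11}  ✓accept
'b' @ 4: {1,3,4,7,8,9,10}  ✓accept
after full input: {1,3,4,7,8,9,10}  (accept=1 in)

Answer: ACCEPT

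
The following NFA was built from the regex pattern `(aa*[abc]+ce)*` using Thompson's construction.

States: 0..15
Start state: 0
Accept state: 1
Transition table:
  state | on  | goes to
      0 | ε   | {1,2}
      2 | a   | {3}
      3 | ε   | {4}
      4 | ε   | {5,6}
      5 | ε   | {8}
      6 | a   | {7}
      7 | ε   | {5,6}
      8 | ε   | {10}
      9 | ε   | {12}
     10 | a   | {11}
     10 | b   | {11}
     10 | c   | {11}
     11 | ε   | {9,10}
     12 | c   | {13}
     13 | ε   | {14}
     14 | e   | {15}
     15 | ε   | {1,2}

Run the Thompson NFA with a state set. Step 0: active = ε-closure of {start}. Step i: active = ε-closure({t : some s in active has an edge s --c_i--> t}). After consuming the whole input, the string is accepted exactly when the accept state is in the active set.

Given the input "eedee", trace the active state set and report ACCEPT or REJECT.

Answer: REJECT

Derivation:
start: ε-closure({0}) = {0,1,2}
'e' @ 1: {}  — dead — no transitions
rest 'edee' ignored (set empty)
end set {} — state 1 not in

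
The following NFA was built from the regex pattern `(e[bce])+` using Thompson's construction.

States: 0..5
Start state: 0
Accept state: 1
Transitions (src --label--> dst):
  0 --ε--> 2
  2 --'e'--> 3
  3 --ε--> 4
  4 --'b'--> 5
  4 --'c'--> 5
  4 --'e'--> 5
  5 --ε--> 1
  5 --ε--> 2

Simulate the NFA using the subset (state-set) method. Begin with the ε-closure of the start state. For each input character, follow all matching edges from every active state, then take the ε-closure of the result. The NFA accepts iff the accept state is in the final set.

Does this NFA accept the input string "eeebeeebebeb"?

Answer: ACCEPT

Derivation:
initial (ε-close {0}): {0,2}
'e' @ 1: {3,4}
'e' @ 2: {1,2,5}  (accept∈set)
'e' @ 3: {3,4}
'b' @ 4: {1,2,5}  (accept∈set)
'e' @ 5: {3,4}
'e' @ 6: {1,2,5}  (accept∈set)
'e' @ 7: {3,4}
'b' @ 8: {1,2,5}  (accept∈set)
'e' @ 9: {3,4}
'b' @ 10: {1,2,5}  (accept∈set)
'e' @ 11: {3,4}
'b' @ 12: {1,2,5}  (accept∈set)
after full input: {1,2,5}  (accept=1 in)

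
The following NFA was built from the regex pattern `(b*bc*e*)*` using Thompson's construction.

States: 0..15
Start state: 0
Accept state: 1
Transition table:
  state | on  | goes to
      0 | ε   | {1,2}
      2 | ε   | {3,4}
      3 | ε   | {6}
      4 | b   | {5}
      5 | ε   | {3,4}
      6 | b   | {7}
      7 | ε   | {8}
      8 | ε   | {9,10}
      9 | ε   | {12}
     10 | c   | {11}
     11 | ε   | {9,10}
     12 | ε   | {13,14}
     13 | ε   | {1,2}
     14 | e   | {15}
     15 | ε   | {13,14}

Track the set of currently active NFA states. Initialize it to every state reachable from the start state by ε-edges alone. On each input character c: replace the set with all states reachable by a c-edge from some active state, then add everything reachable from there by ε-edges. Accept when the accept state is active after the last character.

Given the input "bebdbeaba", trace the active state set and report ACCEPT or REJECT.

Answer: REJECT

Steps:
start: ε-closure({0}) = {0,1,2,3,4,6}
'b' @ 1: {1,2,3,4,5,6,7,8,9,10,12,13,14}  (accept∈set)
'e' @ 2: {1,2,3,4,6,13,14,15}  (accept∈set)
'b' @ 3: {1,2,3,4,5,6,7,8,9,10,12,13,14}  (accept∈set)
'd' @ 4: {}  — no active states
rest 'beaba' ignored (set empty)
after full input: {}  (accept=1 not in)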